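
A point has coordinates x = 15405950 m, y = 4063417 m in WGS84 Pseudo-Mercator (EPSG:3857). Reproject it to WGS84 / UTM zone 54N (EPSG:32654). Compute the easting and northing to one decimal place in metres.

Web Mercator inverse (R = 6378137 m) → φ = 34.25739892°, λ = 138.39400351°.
UTM 54N forward: E = 260039.638 m, N = 3793769.580 m.

E 260039.6 m, N 3793769.6 m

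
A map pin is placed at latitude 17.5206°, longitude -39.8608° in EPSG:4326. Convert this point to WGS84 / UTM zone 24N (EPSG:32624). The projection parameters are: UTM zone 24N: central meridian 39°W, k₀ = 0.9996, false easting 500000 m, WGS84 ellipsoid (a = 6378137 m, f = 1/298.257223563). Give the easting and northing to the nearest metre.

Zone 24 central meridian λ₀ = 6×24 − 183 = -39°; Δλ = -0.8608°.
Transverse Mercator on WGS84 with k₀ = 0.9996 gives E = 408627.563 m, N = 1937354.533 m.

E 408628 m, N 1937355 m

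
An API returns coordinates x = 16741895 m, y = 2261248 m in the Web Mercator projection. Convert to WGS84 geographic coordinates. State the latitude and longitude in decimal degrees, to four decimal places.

R = 6378137 m. λ = x/R = 150.39500164°.
φ = 2·arctan(exp(y/R)) − 90° = 2·arctan(1.42551) − 90° = 19.90050419°.

lat 19.9005°, lon 150.3950°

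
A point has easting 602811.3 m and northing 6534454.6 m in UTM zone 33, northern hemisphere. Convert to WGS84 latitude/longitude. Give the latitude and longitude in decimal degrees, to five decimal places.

lat 58.93740°, lon 16.78640°

Zone 33N: λ₀ = 15°, k₀ = 0.9996, false easting 500000 m.
Meridian distance M = (N − FN)/k₀ = 6537069.4 m.
Inverse transverse Mercator on WGS84 gives φ = 58.93739997°, λ = 16.78640086°.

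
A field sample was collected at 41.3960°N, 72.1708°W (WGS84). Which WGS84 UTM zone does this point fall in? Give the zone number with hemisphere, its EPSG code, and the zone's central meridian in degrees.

UTM zone = ⌊(λ + 180)/6⌋ + 1; -72.1708° ∈ [-78°, -72°) → zone 18.
Hemisphere: N (φ ≥ 0).
Central meridian λ₀ = 6×18 − 183 = -75°.
EPSG code: 32618.

Zone 18N (EPSG:32618), central meridian -75°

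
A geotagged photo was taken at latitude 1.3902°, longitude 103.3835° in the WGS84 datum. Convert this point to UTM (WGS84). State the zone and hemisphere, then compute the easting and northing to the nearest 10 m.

Longitude 103.3835° lies in the 6° band [102°, 108°), giving zone 48; latitude is north of the equator, so 48N.
Zone 48 central meridian λ₀ = 6×48 − 183 = 105°; Δλ = -1.6165°.
Transverse Mercator on WGS84 with k₀ = 0.9996 gives E = 320152.620 m, N = 153720.737 m.

Zone 48N: E 320150 m, N 153720 m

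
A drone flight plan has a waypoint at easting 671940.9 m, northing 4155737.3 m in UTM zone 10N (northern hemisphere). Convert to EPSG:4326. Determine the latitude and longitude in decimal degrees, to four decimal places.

Zone 10N: λ₀ = -123°, k₀ = 0.9996, false easting 500000 m.
Meridian distance M = (N − FN)/k₀ = 4157400.3 m.
Inverse transverse Mercator on WGS84 gives φ = 37.53259984°, λ = -121.05399977°.

lat 37.5326°, lon -121.0540°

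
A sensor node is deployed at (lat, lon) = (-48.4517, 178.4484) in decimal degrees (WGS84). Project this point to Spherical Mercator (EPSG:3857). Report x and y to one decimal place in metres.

x 19864785.0 m, y -6182333.3 m

Web Mercator is spherical with R = a = 6378137 m.
x = R·λ = 6378137 × 3.114512125 = 19864785.021 m.
y = R·ln tan(π/4 + φ/2) = 6378137 × -0.969300804 = -6182333.321 m.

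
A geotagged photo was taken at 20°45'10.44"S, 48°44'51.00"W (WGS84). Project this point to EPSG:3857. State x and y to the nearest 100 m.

Web Mercator is spherical with R = a = 6378137 m.
x = R·λ = 6378137 × -0.850804377 = -5426546.877 m.
y = R·ln tan(π/4 + φ/2) = 6378137 × -0.370396375 = -2362438.824 m.

x -5426500 m, y -2362400 m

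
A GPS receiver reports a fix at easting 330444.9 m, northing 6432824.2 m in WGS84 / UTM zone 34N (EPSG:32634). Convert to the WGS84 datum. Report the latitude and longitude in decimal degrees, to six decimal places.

lat 58.004600°, lon 18.130601°

Zone 34N: λ₀ = 21°, k₀ = 0.9996, false easting 500000 m.
Meridian distance M = (N − FN)/k₀ = 6435398.4 m.
Inverse transverse Mercator on WGS84 gives φ = 58.00459993°, λ = 18.13060069°.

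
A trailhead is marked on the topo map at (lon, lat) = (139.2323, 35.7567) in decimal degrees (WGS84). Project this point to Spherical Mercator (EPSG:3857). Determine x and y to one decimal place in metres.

Web Mercator is spherical with R = a = 6378137 m.
x = R·λ = 6378137 × 2.430062060 = 15499268.738 m.
y = R·ln tan(π/4 + φ/2) = 6378137 × 0.669034720 = 4267195.103 m.

x 15499268.7 m, y 4267195.1 m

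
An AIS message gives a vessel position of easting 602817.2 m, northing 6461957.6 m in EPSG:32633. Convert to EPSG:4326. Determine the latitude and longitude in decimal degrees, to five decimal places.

Zone 33N: λ₀ = 15°, k₀ = 0.9996, false easting 500000 m.
Meridian distance M = (N − FN)/k₀ = 6464543.4 m.
Inverse transverse Mercator on WGS84 gives φ = 58.28660003°, λ = 16.75359938°.

lat 58.28660°, lon 16.75360°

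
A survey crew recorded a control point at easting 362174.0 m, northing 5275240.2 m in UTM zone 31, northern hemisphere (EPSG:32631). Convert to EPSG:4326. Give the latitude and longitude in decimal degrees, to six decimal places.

lat 47.615900°, lon 1.165900°

Zone 31N: λ₀ = 3°, k₀ = 0.9996, false easting 500000 m.
Meridian distance M = (N − FN)/k₀ = 5277351.1 m.
Inverse transverse Mercator on WGS84 gives φ = 47.61589966°, λ = 1.16589951°.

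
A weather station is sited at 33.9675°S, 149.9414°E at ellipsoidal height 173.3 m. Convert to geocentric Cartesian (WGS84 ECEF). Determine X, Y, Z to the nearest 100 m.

WGS84: a = 6378137 m, e² = 0.006694380; N(φ) = a/√(1−e²sin²φ) = 6384811.949 m.
X = (N+h)·cosφ·cosλ = -4583255.345 m; Y = (N+h)·cosφ·sinλ = 2652397.514 m; Z = (N(1−e²)+h)·sinφ = -3543554.165 m.

X -4583300 m, Y 2652400 m, Z -3543600 m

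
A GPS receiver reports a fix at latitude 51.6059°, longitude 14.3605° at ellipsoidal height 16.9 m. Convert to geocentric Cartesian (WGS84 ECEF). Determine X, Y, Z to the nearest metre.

X 3845404 m, Y 984507 m, Z 4975702 m

WGS84: a = 6378137 m, e² = 0.006694380; N(φ) = a/√(1−e²sin²φ) = 6391291.656 m.
X = (N+h)·cosφ·cosλ = 3845403.974 m; Y = (N+h)·cosφ·sinλ = 984506.620 m; Z = (N(1−e²)+h)·sinφ = 4975701.838 m.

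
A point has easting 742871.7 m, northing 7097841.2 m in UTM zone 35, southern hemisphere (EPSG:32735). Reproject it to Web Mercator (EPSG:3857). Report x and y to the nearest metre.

Unproject from UTM 35S (λ₀ = 27°) → φ = -26.21849989°, λ = 29.43089975°.
Web Mercator (R = 6378137 m): x = 3276232.774 m, y = -3026168.355 m.

x 3276233 m, y -3026168 m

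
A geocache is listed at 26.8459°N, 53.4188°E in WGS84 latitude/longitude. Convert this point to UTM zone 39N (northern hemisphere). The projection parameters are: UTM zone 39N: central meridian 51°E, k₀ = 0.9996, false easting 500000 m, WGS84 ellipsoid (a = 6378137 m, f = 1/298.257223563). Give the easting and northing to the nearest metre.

Zone 39 central meridian λ₀ = 6×39 − 183 = 51°; Δλ = +2.4188°.
Transverse Mercator on WGS84 with k₀ = 0.9996 gives E = 740350.522 m, N = 2971659.403 m.

E 740351 m, N 2971659 m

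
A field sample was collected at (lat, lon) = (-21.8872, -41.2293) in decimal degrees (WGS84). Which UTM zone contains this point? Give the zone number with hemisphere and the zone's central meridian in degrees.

Zone 24S, central meridian -39°

UTM zone = ⌊(λ + 180)/6⌋ + 1; -41.2293° ∈ [-42°, -36°) → zone 24.
Hemisphere: S (φ < 0).
Central meridian λ₀ = 6×24 − 183 = -39°.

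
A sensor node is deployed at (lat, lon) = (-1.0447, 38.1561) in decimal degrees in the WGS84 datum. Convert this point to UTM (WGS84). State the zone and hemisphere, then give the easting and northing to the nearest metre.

Longitude 38.1561° lies in the 6° band [36°, 42°), giving zone 37; latitude is south of the equator, so 37S.
Zone 37 central meridian λ₀ = 6×37 − 183 = 39°; Δλ = -0.8439°.
Transverse Mercator on WGS84 with k₀ = 0.9996 gives E = 406107.148 m, N = 9884516.525 m.

Zone 37S: E 406107 m, N 9884517 m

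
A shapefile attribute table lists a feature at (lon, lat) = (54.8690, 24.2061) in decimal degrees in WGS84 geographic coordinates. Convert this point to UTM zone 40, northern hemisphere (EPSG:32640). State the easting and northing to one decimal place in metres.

Zone 40 central meridian λ₀ = 6×40 − 183 = 57°; Δλ = -2.1310°.
Transverse Mercator on WGS84 with k₀ = 0.9996 gives E = 283566.934 m, N = 2678695.784 m.

E 283566.9 m, N 2678695.8 m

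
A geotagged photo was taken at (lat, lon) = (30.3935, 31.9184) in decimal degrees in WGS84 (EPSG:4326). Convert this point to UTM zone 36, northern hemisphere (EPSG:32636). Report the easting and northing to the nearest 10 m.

Zone 36 central meridian λ₀ = 6×36 − 183 = 33°; Δλ = -1.0816°.
Transverse Mercator on WGS84 with k₀ = 0.9996 gives E = 396093.163 m, N = 3362885.882 m.

E 396090 m, N 3362890 m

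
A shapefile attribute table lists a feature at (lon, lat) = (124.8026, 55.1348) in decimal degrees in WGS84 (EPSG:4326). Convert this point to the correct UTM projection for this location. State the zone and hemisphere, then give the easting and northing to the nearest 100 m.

Longitude 124.8026° lies in the 6° band [120°, 126°), giving zone 51; latitude is north of the equator, so 51N.
Zone 51 central meridian λ₀ = 6×51 − 183 = 123°; Δλ = +1.8026°.
Transverse Mercator on WGS84 with k₀ = 0.9996 gives E = 614916.211 m, N = 6111275.423 m.

Zone 51N: E 614900 m, N 6111300 m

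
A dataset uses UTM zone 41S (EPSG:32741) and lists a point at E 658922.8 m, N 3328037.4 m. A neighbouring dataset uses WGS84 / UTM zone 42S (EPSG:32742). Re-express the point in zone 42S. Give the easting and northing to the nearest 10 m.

E 325890 m, N 3327350 m

UTM 41S → geographic: φ = -60.15359994°, λ = 65.86309920°.
UTM 42S (λ₀ = 69°) forward: E = 325886.556 m, N = 3327346.884 m.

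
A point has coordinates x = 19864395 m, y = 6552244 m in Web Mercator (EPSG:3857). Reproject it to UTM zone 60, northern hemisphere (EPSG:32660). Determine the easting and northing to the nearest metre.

Web Mercator inverse (R = 6378137 m) → φ = 50.60799882°, λ = 178.44489638°.
UTM 60N forward: E = 602237.626 m, N = 5607230.708 m.

E 602238 m, N 5607231 m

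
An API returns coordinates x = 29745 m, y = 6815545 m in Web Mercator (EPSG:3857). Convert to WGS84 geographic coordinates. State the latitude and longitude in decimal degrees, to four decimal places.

lat 52.0852°, lon 0.2672°

R = 6378137 m. λ = x/R = 0.26720388°.
φ = 2·arctan(exp(y/R)) − 90° = 2·arctan(2.91124) − 90° = 52.08519784°.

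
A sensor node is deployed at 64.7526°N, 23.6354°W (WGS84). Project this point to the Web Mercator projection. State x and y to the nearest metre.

Web Mercator is spherical with R = a = 6378137 m.
x = R·λ = 6378137 × -0.412515550 = -2631080.693 m.
y = R·ln tan(π/4 + φ/2) = 6378137 × 1.496284093 = 9543504.938 m.

x -2631081 m, y 9543505 m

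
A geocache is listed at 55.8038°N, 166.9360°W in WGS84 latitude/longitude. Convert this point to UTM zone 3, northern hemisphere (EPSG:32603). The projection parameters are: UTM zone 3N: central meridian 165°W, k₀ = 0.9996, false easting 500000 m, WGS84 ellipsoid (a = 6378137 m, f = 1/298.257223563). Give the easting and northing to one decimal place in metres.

Zone 3 central meridian λ₀ = 6×3 − 183 = -165°; Δλ = -1.9360°.
Transverse Mercator on WGS84 with k₀ = 0.9996 gives E = 378653.418 m, N = 6185939.367 m.

E 378653.4 m, N 6185939.4 m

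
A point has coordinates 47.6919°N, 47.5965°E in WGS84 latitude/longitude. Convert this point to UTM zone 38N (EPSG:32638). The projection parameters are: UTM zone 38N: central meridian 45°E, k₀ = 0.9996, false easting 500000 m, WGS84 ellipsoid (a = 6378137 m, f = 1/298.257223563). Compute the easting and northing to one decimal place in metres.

E 694831.5 m, N 5285323.0 m

Zone 38 central meridian λ₀ = 6×38 − 183 = 45°; Δλ = +2.5965°.
Transverse Mercator on WGS84 with k₀ = 0.9996 gives E = 694831.461 m, N = 5285322.964 m.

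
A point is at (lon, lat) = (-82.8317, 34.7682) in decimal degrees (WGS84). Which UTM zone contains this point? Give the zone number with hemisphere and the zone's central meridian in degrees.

Zone 17N, central meridian -81°

UTM zone = ⌊(λ + 180)/6⌋ + 1; -82.8317° ∈ [-84°, -78°) → zone 17.
Hemisphere: N (φ ≥ 0).
Central meridian λ₀ = 6×17 − 183 = -81°.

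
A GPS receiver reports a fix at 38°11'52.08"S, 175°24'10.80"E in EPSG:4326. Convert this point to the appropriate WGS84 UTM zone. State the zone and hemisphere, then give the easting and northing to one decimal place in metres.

Longitude 175.4030° lies in the 6° band [174°, 180°), giving zone 60; latitude is south of the equator, so 60S.
Zone 60 central meridian λ₀ = 6×60 − 183 = 177°; Δλ = -1.5970°.
Transverse Mercator on WGS84 with k₀ = 0.9996 gives E = 360160.806 m, N = 5771032.979 m.

Zone 60S: E 360160.8 m, N 5771033.0 m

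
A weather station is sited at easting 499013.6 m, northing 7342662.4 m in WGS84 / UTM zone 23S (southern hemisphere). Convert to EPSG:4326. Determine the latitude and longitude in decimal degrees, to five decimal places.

lat -24.02810°, lon -45.00970°

Zone 23S: λ₀ = -45°, k₀ = 0.9996, false easting 500000 m, false northing 10000000 m.
Meridian distance M = (N − FN)/k₀ = -2658401.0 m.
Inverse transverse Mercator on WGS84 gives φ = -24.02809965°, λ = -45.00970017°.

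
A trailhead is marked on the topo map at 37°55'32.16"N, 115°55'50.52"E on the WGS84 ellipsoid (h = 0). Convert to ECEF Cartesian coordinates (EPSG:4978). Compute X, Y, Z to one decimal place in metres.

X -2202820.8 m, Y 4530351.0 m, Z 3898933.2 m

WGS84: a = 6378137 m, e² = 0.006694380; N(φ) = a/√(1−e²sin²φ) = 6386217.483 m.
X = (N+h)·cosφ·cosλ = -2202820.814 m; Y = (N+h)·cosφ·sinλ = 4530351.003 m; Z = (N(1−e²)+h)·sinφ = 3898933.209 m.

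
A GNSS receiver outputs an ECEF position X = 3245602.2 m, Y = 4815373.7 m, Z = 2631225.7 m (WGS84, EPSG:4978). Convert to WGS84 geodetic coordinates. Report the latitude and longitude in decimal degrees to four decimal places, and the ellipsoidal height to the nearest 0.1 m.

lat 24.5207°, lon 56.0197°, h 872.3 m

λ = atan2(Y, X) = 56.01969996°; p = √(X²+Y²) = 5807043.8 m.
Bowring's method on WGS84 (a = 6378137 m, b = 6356752.314 m) gives φ = 24.52069959°, h = 872.301 m.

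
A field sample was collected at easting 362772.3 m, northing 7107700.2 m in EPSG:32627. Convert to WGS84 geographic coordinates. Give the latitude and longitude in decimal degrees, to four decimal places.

lat 64.0687°, lon -23.8132°

Zone 27N: λ₀ = -21°, k₀ = 0.9996, false easting 500000 m.
Meridian distance M = (N − FN)/k₀ = 7110544.4 m.
Inverse transverse Mercator on WGS84 gives φ = 64.06870001°, λ = -23.81319962°.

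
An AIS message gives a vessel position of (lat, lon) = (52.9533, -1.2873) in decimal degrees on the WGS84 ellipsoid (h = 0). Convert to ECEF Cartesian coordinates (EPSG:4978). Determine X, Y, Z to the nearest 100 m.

WGS84: a = 6378137 m, e² = 0.006694380; N(φ) = a/√(1−e²sin²φ) = 6391780.609 m.
X = (N+h)·cosφ·cosλ = 3849857.104 m; Y = (N+h)·cosφ·sinλ = -86511.697 m; Z = (N(1−e²)+h)·sinφ = 5067414.150 m.

X 3849900 m, Y -86500 m, Z 5067400 m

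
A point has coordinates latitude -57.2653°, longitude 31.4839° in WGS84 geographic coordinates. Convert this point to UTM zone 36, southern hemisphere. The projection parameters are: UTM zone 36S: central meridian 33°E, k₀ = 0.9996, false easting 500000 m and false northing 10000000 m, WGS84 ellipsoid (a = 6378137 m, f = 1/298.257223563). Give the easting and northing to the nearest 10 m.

Zone 36 central meridian λ₀ = 6×36 − 183 = 33°; Δλ = -1.5161°.
Transverse Mercator on WGS84 with k₀ = 0.9996 gives E = 408560.940 m, N = 3652063.750 m.

E 408560 m, N 3652060 m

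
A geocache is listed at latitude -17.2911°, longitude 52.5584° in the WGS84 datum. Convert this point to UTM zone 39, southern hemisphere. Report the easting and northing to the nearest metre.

Zone 39 central meridian λ₀ = 6×39 − 183 = 51°; Δλ = +1.5584°.
Transverse Mercator on WGS84 with k₀ = 0.9996 gives E = 665639.852 m, N = 8087571.906 m.

E 665640 m, N 8087572 m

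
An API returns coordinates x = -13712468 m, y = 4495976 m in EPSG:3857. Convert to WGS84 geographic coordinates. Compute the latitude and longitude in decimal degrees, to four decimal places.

R = 6378137 m. λ = x/R = -123.18119587°.
φ = 2·arctan(exp(y/R)) − 90° = 2·arctan(2.02365) − 90° = 37.40689869°.

lat 37.4069°, lon -123.1812°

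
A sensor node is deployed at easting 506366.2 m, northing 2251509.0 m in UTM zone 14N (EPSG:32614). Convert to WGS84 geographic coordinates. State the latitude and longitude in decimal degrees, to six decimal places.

lat 20.361700°, lon -98.939000°

Zone 14N: λ₀ = -99°, k₀ = 0.9996, false easting 500000 m.
Meridian distance M = (N − FN)/k₀ = 2252410.0 m.
Inverse transverse Mercator on WGS84 gives φ = 20.36169972°, λ = -98.93900018°.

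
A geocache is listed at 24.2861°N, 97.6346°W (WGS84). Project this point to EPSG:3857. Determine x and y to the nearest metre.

Web Mercator is spherical with R = a = 6378137 m.
x = R·λ = 6378137 × -1.704045234 = -10868633.956 m.
y = R·ln tan(π/4 + φ/2) = 6378137 × 0.437166777 = 2788309.596 m.

x -10868634 m, y 2788310 m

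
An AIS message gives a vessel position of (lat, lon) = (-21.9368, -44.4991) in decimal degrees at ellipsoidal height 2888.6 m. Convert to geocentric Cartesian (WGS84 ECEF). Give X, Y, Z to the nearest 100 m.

WGS84: a = 6378137 m, e² = 0.006694380; N(φ) = a/√(1−e²sin²φ) = 6381118.634 m.
X = (N+h)·cosφ·cosλ = 4223779.413 m; Y = (N+h)·cosφ·sinλ = -4150566.053 m; Z = (N(1−e²)+h)·sinφ = -2369002.035 m.

X 4223800 m, Y -4150600 m, Z -2369000 m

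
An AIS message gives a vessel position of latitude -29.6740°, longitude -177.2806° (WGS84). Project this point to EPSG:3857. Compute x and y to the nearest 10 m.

Web Mercator is spherical with R = a = 6378137 m.
x = R·λ = 6378137 × -3.094130170 = -19734786.120 m.
y = R·ln tan(π/4 + φ/2) = 6378137 × -0.542746892 = -3461714.035 m.

x -19734790 m, y -3461710 m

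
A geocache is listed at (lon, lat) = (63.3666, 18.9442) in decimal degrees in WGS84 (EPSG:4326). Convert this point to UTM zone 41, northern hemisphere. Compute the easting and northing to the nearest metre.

Zone 41 central meridian λ₀ = 6×41 − 183 = 63°; Δλ = +0.3666°.
Transverse Mercator on WGS84 with k₀ = 0.9996 gives E = 538597.663 m, N = 2094693.412 m.

E 538598 m, N 2094693 m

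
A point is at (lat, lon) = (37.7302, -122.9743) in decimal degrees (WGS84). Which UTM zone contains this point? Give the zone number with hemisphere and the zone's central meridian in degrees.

Zone 10N, central meridian -123°

UTM zone = ⌊(λ + 180)/6⌋ + 1; -122.9743° ∈ [-126°, -120°) → zone 10.
Hemisphere: N (φ ≥ 0).
Central meridian λ₀ = 6×10 − 183 = -123°.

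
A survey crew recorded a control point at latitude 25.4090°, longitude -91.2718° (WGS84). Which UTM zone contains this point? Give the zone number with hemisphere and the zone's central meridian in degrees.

UTM zone = ⌊(λ + 180)/6⌋ + 1; -91.2718° ∈ [-96°, -90°) → zone 15.
Hemisphere: N (φ ≥ 0).
Central meridian λ₀ = 6×15 − 183 = -93°.

Zone 15N, central meridian -93°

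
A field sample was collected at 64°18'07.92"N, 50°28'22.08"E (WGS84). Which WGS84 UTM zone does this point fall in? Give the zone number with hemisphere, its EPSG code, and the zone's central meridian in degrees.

UTM zone = ⌊(λ + 180)/6⌋ + 1; 50.4728° ∈ [48°, 54°) → zone 39.
Hemisphere: N (φ ≥ 0).
Central meridian λ₀ = 6×39 − 183 = 51°.
EPSG code: 32639.

Zone 39N (EPSG:32639), central meridian 51°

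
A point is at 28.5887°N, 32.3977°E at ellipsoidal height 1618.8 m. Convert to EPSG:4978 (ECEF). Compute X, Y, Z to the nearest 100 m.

WGS84: a = 6378137 m, e² = 0.006694380; N(φ) = a/√(1−e²sin²φ) = 6383031.087 m.
X = (N+h)·cosφ·cosλ = 4733605.783 m; Y = (N+h)·cosφ·sinλ = 3003771.036 m; Z = (N(1−e²)+h)·sinφ = 3034726.994 m.

X 4733600 m, Y 3003800 m, Z 3034700 m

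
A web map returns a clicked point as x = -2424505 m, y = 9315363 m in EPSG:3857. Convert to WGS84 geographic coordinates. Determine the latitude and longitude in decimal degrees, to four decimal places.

R = 6378137 m. λ = x/R = -21.77969898°.
φ = 2·arctan(exp(y/R)) − 90° = 2·arctan(4.30818) − 90° = 63.86420096°.

lat 63.8642°, lon -21.7797°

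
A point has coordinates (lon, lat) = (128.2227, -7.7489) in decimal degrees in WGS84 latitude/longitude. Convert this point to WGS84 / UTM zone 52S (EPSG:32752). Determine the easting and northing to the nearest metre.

Zone 52 central meridian λ₀ = 6×52 − 183 = 129°; Δλ = -0.7773°.
Transverse Mercator on WGS84 with k₀ = 0.9996 gives E = 414288.026 m, N = 9143383.080 m.

E 414288 m, N 9143383 m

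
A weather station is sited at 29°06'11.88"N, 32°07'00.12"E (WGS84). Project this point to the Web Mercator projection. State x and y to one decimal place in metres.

Web Mercator is spherical with R = a = 6378137 m.
x = R·λ = 6378137 × 0.560542160 = 3575214.690 m.
y = R·ln tan(π/4 + φ/2) = 6378137 × 0.531315083 = 3388800.392 m.

x 3575214.7 m, y 3388800.4 m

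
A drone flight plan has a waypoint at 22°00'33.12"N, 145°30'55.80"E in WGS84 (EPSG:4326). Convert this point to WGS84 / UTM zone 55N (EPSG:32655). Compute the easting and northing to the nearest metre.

Zone 55 central meridian λ₀ = 6×55 − 183 = 147°; Δλ = -1.4845°.
Transverse Mercator on WGS84 with k₀ = 0.9996 gives E = 346766.128 m, N = 2434589.311 m.

E 346766 m, N 2434589 m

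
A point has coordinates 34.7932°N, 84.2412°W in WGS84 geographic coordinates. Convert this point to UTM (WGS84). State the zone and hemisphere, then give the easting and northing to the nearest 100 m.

Zone 16N: E 752400 m, N 3853600 m

Longitude -84.2412° lies in the 6° band [-90°, -84°), giving zone 16; latitude is north of the equator, so 16N.
Zone 16 central meridian λ₀ = 6×16 − 183 = -87°; Δλ = +2.7588°.
Transverse Mercator on WGS84 with k₀ = 0.9996 gives E = 752411.083 m, N = 3853579.239 m.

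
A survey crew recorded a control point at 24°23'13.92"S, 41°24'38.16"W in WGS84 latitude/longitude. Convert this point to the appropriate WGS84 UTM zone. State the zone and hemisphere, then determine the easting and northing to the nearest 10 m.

Zone 24S: E 255510 m, N 7300780 m

Longitude -41.4106° lies in the 6° band [-42°, -36°), giving zone 24; latitude is south of the equator, so 24S.
Zone 24 central meridian λ₀ = 6×24 − 183 = -39°; Δλ = -2.4106°.
Transverse Mercator on WGS84 with k₀ = 0.9996 gives E = 255506.588 m, N = 7300779.440 m.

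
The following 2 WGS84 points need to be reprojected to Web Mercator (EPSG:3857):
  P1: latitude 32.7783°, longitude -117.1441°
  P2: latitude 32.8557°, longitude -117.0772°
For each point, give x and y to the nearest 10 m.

Web Mercator: x = R·λ, y = R·ln tan(π/4+φ/2), R = 6378137 m.
P1 (32.7783°, -117.1441°) → (-13040421.561, 3865913.834) m.
P2 (32.8557°, -117.0772°) → (-13032974.288, 3876166.178) m.

P1: x -13040420 m, y 3865910 m; P2: x -13032970 m, y 3876170 m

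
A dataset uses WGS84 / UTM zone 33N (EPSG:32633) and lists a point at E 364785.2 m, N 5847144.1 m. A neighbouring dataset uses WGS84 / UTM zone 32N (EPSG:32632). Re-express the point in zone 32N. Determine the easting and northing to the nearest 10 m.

E 769640 m, N 5852750 m

UTM 33N → geographic: φ = 52.75720007°, λ = 12.99630045°.
UTM 32N (λ₀ = 9°) forward: E = 769636.840 m, N = 5852752.710 m.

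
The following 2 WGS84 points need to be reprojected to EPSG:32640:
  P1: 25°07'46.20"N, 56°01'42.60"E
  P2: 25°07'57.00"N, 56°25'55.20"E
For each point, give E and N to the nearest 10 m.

P1: E 402070 m, N 2779640 m; P2: E 442740 m, N 2779740 m

UTM zone 40N: λ₀ = 57°, k₀ = 0.9996.
P1 (25.1295°, 56.0285°) → (402066.199, 2779639.836) m.
P2 (25.1325°, 56.4320°) → (442744.302, 2779739.952) m.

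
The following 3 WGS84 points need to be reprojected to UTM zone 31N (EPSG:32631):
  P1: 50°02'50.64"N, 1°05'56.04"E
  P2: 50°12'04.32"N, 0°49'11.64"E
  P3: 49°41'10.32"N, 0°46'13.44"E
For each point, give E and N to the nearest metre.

UTM zone 31N: λ₀ = 3°, k₀ = 0.9996.
P1 (50.0474°, 1.0989°) → (363892.079, 5545632.140) m.
P2 (50.2012°, 0.8199°) → (344418.374, 5563276.039) m.
P3 (49.6862°, 0.7704°) → (339180.030, 5506128.439) m.

P1: E 363892 m, N 5545632 m; P2: E 344418 m, N 5563276 m; P3: E 339180 m, N 5506128 m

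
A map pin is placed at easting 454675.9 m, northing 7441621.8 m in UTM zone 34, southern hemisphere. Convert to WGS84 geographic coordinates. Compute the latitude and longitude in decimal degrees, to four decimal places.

Zone 34S: λ₀ = 21°, k₀ = 0.9996, false easting 500000 m, false northing 10000000 m.
Meridian distance M = (N − FN)/k₀ = -2559402.0 m.
Inverse transverse Mercator on WGS84 gives φ = -23.13360033°, λ = 20.55730013°.

lat -23.1336°, lon 20.5573°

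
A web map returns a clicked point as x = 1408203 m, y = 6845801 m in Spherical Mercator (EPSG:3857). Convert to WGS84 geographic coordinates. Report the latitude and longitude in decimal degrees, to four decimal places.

R = 6378137 m. λ = x/R = 12.65010278°.
φ = 2·arctan(exp(y/R)) − 90° = 2·arctan(2.92508) − 90° = 52.25190007°.

lat 52.2519°, lon 12.6501°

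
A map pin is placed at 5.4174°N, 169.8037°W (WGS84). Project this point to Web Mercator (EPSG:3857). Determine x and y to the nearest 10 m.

Web Mercator is spherical with R = a = 6378137 m.
x = R·λ = 6378137 × -2.963633647 = -18902461.419 m.
y = R·ln tan(π/4 + φ/2) = 6378137 × 0.094692664 = 603962.784 m.

x -18902460 m, y 603960 m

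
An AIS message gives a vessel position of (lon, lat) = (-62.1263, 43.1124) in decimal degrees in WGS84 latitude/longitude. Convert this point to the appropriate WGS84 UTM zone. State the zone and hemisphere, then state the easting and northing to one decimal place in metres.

Longitude -62.1263° lies in the 6° band [-66°, -60°), giving zone 20; latitude is north of the equator, so 20N.
Zone 20 central meridian λ₀ = 6×20 − 183 = -63°; Δλ = +0.8737°.
Transverse Mercator on WGS84 with k₀ = 0.9996 gives E = 571084.087 m, N = 4773667.168 m.

Zone 20N: E 571084.1 m, N 4773667.2 m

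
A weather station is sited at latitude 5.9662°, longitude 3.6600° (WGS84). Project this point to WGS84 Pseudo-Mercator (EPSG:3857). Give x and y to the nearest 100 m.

x 407400 m, y 665400 m

Web Mercator is spherical with R = a = 6378137 m.
x = R·λ = 6378137 × 0.063879051 = 407429.336 m.
y = R·ln tan(π/4 + φ/2) = 6378137 × 0.104318526 = 665357.850 m.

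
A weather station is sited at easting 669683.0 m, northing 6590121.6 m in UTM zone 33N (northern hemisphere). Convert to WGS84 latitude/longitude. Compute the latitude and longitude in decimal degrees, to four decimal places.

lat 59.4154°, lon 17.9902°

Zone 33N: λ₀ = 15°, k₀ = 0.9996, false easting 500000 m.
Meridian distance M = (N − FN)/k₀ = 6592758.7 m.
Inverse transverse Mercator on WGS84 gives φ = 59.41539972°, λ = 17.99020003°.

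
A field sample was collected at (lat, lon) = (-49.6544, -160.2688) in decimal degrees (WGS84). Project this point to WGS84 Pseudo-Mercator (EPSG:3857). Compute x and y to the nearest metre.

x -17841041 m, y -6386638 m

Web Mercator is spherical with R = a = 6378137 m.
x = R·λ = 6378137 × -2.797218248 = -17841041.206 m.
y = R·ln tan(π/4 + φ/2) = 6378137 × -1.001332795 = -6386637.746 m.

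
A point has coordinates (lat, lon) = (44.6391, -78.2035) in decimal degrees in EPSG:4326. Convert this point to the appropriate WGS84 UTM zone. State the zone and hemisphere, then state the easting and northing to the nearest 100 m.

Zone 17N: E 721800 m, N 4946700 m

Longitude -78.2035° lies in the 6° band [-84°, -78°), giving zone 17; latitude is north of the equator, so 17N.
Zone 17 central meridian λ₀ = 6×17 − 183 = -81°; Δλ = +2.7965°.
Transverse Mercator on WGS84 with k₀ = 0.9996 gives E = 721787.453 m, N = 4946664.830 m.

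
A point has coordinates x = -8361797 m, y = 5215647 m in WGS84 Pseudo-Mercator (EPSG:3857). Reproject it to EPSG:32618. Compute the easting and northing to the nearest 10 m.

E 490510 m, N 4690190 m

Web Mercator inverse (R = 6378137 m) → φ = 42.36390180°, λ = -75.11530048°.
UTM 18N forward: E = 490505.686 m, N = 4690187.547 m.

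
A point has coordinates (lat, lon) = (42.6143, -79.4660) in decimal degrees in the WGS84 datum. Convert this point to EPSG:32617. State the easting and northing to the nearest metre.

Zone 17 central meridian λ₀ = 6×17 − 183 = -81°; Δλ = +1.5340°.
Transverse Mercator on WGS84 with k₀ = 0.9996 gives E = 625814.308 m, N = 4719125.386 m.

E 625814 m, N 4719125 m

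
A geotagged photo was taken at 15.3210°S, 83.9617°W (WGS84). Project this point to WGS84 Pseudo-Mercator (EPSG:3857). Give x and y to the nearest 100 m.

x -9346600 m, y -1726200 m

Web Mercator is spherical with R = a = 6378137 m.
x = R·λ = 6378137 × -1.465408111 = -9346573.690 m.
y = R·ln tan(π/4 + φ/2) = 6378137 × -0.270646778 = -1726222.229 m.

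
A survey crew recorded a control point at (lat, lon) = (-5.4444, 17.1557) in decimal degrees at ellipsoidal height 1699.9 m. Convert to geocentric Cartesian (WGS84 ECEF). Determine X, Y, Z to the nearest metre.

X 6068659 m, Y 1873423 m, Z -601284 m

WGS84: a = 6378137 m, e² = 0.006694380; N(φ) = a/√(1−e²sin²φ) = 6378329.195 m.
X = (N+h)·cosφ·cosλ = 6068659.251 m; Y = (N+h)·cosφ·sinλ = 1873423.289 m; Z = (N(1−e²)+h)·sinφ = -601284.438 m.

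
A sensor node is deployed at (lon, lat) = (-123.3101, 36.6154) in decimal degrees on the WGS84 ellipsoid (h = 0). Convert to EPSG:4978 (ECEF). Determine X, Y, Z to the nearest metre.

WGS84: a = 6378137 m, e² = 0.006694380; N(φ) = a/√(1−e²sin²φ) = 6385745.257 m.
X = (N+h)·cosφ·cosλ = -2814806.918 m; Y = (N+h)·cosφ·sinλ = -4283488.301 m; Z = (N(1−e²)+h)·sinφ = 3783220.953 m.

X -2814807 m, Y -4283488 m, Z 3783221 m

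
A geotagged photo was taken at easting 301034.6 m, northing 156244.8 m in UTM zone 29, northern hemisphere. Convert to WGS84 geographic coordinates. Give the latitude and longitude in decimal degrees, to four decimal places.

lat 1.4129°, lon -10.7883°

Zone 29N: λ₀ = -9°, k₀ = 0.9996, false easting 500000 m.
Meridian distance M = (N − FN)/k₀ = 156307.3 m.
Inverse transverse Mercator on WGS84 gives φ = 1.41290000°, λ = -10.78829995°.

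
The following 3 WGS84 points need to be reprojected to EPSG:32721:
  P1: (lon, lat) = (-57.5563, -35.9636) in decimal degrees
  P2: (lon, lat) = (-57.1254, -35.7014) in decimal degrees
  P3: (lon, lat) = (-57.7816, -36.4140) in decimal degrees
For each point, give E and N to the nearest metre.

UTM zone 21S: λ₀ = -57°, k₀ = 0.9996.
P1 (-35.9636°, -57.5563°) → (449838.726, 6019945.815) m.
P2 (-35.7014°, -57.1254°) → (488655.541, 6049162.582) m.
P3 (-36.4140°, -57.7816°) → (429925.631, 5969847.570) m.

P1: E 449839 m, N 6019946 m; P2: E 488656 m, N 6049163 m; P3: E 429926 m, N 5969848 m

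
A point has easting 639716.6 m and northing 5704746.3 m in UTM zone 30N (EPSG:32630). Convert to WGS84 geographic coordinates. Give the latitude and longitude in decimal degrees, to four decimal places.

Zone 30N: λ₀ = -3°, k₀ = 0.9996, false easting 500000 m.
Meridian distance M = (N − FN)/k₀ = 5707029.1 m.
Inverse transverse Mercator on WGS84 gives φ = 51.47660032°, λ = -0.98809975°.

lat 51.4766°, lon -0.9881°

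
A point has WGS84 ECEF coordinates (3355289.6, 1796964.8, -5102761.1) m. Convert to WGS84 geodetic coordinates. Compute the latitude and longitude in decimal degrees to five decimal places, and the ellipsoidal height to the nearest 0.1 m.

lat -53.46470°, lon 28.17180°, h 1570.1 m

λ = atan2(Y, X) = 28.17179931°; p = √(X²+Y²) = 3806185.9 m.
Bowring's method on WGS84 (a = 6378137 m, b = 6356752.314 m) gives φ = -53.46469955°, h = 1570.076 m.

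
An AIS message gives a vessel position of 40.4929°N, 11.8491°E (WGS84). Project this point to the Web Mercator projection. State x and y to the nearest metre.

Web Mercator is spherical with R = a = 6378137 m.
x = R·λ = 6378137 × 0.206805808 = 1319035.778 m.
y = R·ln tan(π/4 + φ/2) = 6378137 × 0.774180584 = 4937829.828 m.

x 1319036 m, y 4937830 m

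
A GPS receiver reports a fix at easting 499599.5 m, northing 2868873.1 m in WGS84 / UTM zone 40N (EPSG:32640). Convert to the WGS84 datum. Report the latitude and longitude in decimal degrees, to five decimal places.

Zone 40N: λ₀ = 57°, k₀ = 0.9996, false easting 500000 m.
Meridian distance M = (N − FN)/k₀ = 2870021.1 m.
Inverse transverse Mercator on WGS84 gives φ = 25.93849966°, λ = 56.99600019°.

lat 25.93850°, lon 56.99600°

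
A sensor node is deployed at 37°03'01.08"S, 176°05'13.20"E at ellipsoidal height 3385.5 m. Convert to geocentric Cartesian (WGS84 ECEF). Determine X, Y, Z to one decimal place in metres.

X -5087446.2 m, Y 347987.0 m, Z -3823889.6 m

WGS84: a = 6378137 m, e² = 0.006694380; N(φ) = a/√(1−e²sin²φ) = 6385901.325 m.
X = (N+h)·cosφ·cosλ = -5087446.241 m; Y = (N+h)·cosφ·sinλ = 347986.978 m; Z = (N(1−e²)+h)·sinφ = -3823889.645 m.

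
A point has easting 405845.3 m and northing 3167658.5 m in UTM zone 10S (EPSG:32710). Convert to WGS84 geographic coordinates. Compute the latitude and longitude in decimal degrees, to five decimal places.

lat -61.61290°, lon -124.77530°

Zone 10S: λ₀ = -123°, k₀ = 0.9996, false easting 500000 m, false northing 10000000 m.
Meridian distance M = (N − FN)/k₀ = -6835075.5 m.
Inverse transverse Mercator on WGS84 gives φ = -61.61290019°, λ = -124.77529909°.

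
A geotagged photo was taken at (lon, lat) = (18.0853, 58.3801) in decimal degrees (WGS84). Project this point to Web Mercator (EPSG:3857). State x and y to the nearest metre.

x 2013246 m, y 8047592 m

Web Mercator is spherical with R = a = 6378137 m.
x = R·λ = 6378137 × 0.315648031 = 2013246.387 m.
y = R·ln tan(π/4 + φ/2) = 6378137 × 1.261746517 = 8047592.147 m.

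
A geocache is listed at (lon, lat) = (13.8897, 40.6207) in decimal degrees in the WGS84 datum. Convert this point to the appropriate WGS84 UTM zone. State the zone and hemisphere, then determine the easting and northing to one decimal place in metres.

Zone 33N: E 406087.9 m, N 4497245.0 m

Longitude 13.8897° lies in the 6° band [12°, 18°), giving zone 33; latitude is north of the equator, so 33N.
Zone 33 central meridian λ₀ = 6×33 − 183 = 15°; Δλ = -1.1103°.
Transverse Mercator on WGS84 with k₀ = 0.9996 gives E = 406087.914 m, N = 4497245.003 m.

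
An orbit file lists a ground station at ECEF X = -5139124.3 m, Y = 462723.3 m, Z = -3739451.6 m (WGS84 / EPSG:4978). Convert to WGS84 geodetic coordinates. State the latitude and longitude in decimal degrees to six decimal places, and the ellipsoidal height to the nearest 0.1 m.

lat -36.114299°, lon 174.855000°, h 1708.3 m

λ = atan2(Y, X) = 174.85500021°; p = √(X²+Y²) = 5159913.9 m.
Bowring's method on WGS84 (a = 6378137 m, b = 6356752.314 m) gives φ = -36.11429945°, h = 1708.299 m.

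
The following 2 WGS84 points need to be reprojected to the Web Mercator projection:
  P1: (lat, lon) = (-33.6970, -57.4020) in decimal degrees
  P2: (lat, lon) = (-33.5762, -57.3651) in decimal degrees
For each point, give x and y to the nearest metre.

Web Mercator: x = R·λ, y = R·ln tan(π/4+φ/2), R = 6378137 m.
P1 (-33.6970°, -57.4020°) → (-6389961.411, -3988188.731) m.
P2 (-33.5762°, -57.3651°) → (-6385853.721, -3972037.010) m.

P1: x -6389961 m, y -3988189 m; P2: x -6385854 m, y -3972037 m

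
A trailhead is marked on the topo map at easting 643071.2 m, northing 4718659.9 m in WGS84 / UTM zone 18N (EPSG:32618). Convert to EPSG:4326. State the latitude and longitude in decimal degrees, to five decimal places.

lat 42.60710°, lon -73.25580°

Zone 18N: λ₀ = -75°, k₀ = 0.9996, false easting 500000 m.
Meridian distance M = (N − FN)/k₀ = 4720548.1 m.
Inverse transverse Mercator on WGS84 gives φ = 42.60710014°, λ = -73.25580025°.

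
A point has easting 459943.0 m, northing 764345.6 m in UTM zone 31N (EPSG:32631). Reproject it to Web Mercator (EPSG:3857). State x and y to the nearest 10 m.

Unproject from UTM 31N (λ₀ = 3°) → φ = 6.91480020°, λ = 2.63740022°.
Web Mercator (R = 6378137 m): x = 293594.049 m, y = 771627.458 m.

x 293590 m, y 771630 m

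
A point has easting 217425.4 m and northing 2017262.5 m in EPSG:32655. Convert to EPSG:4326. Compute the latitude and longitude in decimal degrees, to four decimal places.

lat 18.2261°, lon 144.3281°

Zone 55N: λ₀ = 147°, k₀ = 0.9996, false easting 500000 m.
Meridian distance M = (N − FN)/k₀ = 2018069.7 m.
Inverse transverse Mercator on WGS84 gives φ = 18.22610037°, λ = 144.32810012°.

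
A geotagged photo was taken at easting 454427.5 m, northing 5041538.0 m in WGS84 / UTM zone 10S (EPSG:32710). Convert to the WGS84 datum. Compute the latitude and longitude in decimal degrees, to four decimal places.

Zone 10S: λ₀ = -123°, k₀ = 0.9996, false easting 500000 m, false northing 10000000 m.
Meridian distance M = (N − FN)/k₀ = -4960446.2 m.
Inverse transverse Mercator on WGS84 gives φ = -44.77810039°, λ = -123.57599995°.

lat -44.7781°, lon -123.5760°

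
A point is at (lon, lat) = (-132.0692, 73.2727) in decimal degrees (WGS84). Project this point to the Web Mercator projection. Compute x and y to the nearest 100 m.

x -14701900 m, y 12228100 m

Web Mercator is spherical with R = a = 6378137 m.
x = R·λ = 6378137 × -2.305042380 = -14701876.093 m.
y = R·ln tan(π/4 + φ/2) = 6378137 × 1.917193775 = 12228124.554 m.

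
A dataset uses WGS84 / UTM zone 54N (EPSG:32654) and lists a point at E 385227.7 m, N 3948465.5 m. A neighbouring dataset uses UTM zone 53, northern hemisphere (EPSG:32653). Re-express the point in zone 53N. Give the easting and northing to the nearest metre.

E 928374 m, N 3958054 m

UTM 54N → geographic: φ = 35.67339971°, λ = 139.73180002°.
UTM 53N (λ₀ = 135°) forward: E = 928374.191 m, N = 3958053.879 m.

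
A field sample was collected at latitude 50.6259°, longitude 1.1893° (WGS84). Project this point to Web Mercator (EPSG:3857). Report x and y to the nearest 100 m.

Web Mercator is spherical with R = a = 6378137 m.
x = R·λ = 6378137 × 0.020757201 = 132392.270 m.
y = R·ln tan(π/4 + φ/2) = 6378137 × 1.027789879 = 6555384.653 m.

x 132400 m, y 6555400 m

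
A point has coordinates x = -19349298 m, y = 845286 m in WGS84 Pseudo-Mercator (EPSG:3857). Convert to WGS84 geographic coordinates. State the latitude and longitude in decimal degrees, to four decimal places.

R = 6378137 m. λ = x/R = -173.81770130°.
φ = 2·arctan(exp(y/R)) − 90° = 2·arctan(1.14171) − 90° = 7.57120241°.

lat 7.5712°, lon -173.8177°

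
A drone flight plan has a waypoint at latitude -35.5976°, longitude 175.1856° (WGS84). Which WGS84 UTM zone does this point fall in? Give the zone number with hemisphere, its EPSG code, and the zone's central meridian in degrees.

UTM zone = ⌊(λ + 180)/6⌋ + 1; 175.1856° ∈ [174°, 180°) → zone 60.
Hemisphere: S (φ < 0).
Central meridian λ₀ = 6×60 − 183 = 177°.
EPSG code: 32760.

Zone 60S (EPSG:32760), central meridian 177°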